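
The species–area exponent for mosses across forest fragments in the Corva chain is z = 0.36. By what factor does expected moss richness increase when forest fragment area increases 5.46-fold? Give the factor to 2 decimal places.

S₂/S₁ = (A₂/A₁)^z = 5.46^0.36
ln(S₂/S₁) = 0.36 × ln 5.46 = 0.36 × 1.6974 = 0.6111
S₂/S₁ = e^0.6111 ≈ 1.842

1.84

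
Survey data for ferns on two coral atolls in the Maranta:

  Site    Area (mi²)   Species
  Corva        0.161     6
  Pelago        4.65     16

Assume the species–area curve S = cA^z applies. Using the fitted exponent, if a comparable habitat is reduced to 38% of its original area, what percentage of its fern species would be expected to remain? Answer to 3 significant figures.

z = ln(16/6) / ln(4.65/0.161) = 0.9808 / 3.3632 = 0.2916
S_new/S_old = (A_new/A_old)^z = 0.38^0.2916 = exp(0.2916 × -0.9676) = 0.7541

75.4%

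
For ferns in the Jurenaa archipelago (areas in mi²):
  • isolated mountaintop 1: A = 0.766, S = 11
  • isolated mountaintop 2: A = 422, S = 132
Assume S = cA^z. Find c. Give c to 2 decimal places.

z = ln(S₂/S₁) / ln(A₂/A₁) = ln(132/11) / ln(422/0.766) = 2.4849 / 6.3116 = 0.3937
c = S₁ / A₁^z = 11 / 0.766^0.3937 = 11 / 0.9004 = 12.22

12.22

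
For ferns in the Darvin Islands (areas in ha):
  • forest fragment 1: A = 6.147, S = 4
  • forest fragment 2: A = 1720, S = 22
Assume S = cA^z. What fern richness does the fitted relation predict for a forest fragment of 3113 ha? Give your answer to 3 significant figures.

z = ln(22/4) / ln(1720/6.147) = 1.7047 / 5.6341 = 0.3026
c = 4 / 6.147^0.3026 = 4 / 1.732 = 2.309
S₃ = 2.309 × 3113^0.3026 = 2.309 × 11.4 ≈ 26.33

26.3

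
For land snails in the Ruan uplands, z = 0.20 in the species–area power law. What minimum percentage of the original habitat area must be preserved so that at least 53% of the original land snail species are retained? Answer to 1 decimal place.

Need (A_new/A_old)^0.2 = 0.53, so A_new/A_old = 0.53^(1/0.2) = 0.53^5
ln(A_new/A_old) = ln 0.53 / 0.2 = -0.6349 / 0.2 = -3.1744
A_new/A_old = e^-3.1744 ≈ 0.04182

4.2%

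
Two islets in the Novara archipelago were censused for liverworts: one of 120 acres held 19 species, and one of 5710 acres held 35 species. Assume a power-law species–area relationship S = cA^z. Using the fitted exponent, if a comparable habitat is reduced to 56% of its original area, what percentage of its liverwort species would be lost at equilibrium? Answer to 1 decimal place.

z = ln(35/19) / ln(5710/120) = 0.6109 / 3.8625 = 0.1582
S_new/S_old = (A_new/A_old)^z = 0.56^0.1582 = exp(0.1582 × -0.5798) = 0.9124
Fraction lost = 1 − 0.9124 = 0.08763

8.8%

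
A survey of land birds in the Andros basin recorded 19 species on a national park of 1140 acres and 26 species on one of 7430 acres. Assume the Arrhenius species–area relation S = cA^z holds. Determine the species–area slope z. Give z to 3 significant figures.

Taking logs: ln S = ln c + z ln A, so z = (ln S₂ − ln S₁)/(ln A₂ − ln A₁).
z = ln(26/19) / ln(7430/1140) = ln(1.368) / ln(6.518) = 0.3137 / 1.8745 = 0.1673

0.167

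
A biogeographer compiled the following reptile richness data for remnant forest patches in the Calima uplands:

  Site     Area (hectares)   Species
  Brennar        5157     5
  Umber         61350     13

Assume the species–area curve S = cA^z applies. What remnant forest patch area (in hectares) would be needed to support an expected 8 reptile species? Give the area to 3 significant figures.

z = ln(13/5) / ln(61350/5157) = 0.9555 / 2.4762 = 0.3859
c = 5 / 5157^0.3859 = 5 / 27.07 = 0.1847
A = (8/0.1847)^(1/0.3859) ⇒ ln A = ln(43.31)/0.3859 = 9.7661
A = e^9.7661 ≈ 17433 hectares

17400 hectares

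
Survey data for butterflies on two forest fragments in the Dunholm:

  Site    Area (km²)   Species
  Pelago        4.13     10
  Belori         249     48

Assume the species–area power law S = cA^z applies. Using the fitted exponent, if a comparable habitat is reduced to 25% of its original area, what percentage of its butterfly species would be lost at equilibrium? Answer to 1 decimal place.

41.2%

z = ln(48/10) / ln(249/4.13) = 1.5686 / 4.0992 = 0.3827
S_new/S_old = (A_new/A_old)^z = 0.25^0.3827 = exp(0.3827 × -1.3863) = 0.5883
Fraction lost = 1 − 0.5883 = 0.4117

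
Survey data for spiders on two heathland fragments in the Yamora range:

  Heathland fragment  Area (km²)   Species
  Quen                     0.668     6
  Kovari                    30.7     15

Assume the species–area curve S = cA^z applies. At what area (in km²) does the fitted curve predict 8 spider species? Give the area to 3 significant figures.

2.22 km²

z = ln(15/6) / ln(30.7/0.668) = 0.9163 / 3.8277 = 0.2394
c = 6 / 0.668^0.2394 = 6 / 0.9079 = 6.608
A = (8/6.608)^(1/0.2394) ⇒ ln A = ln(1.211)/0.2394 = 0.7983
A = e^0.7983 ≈ 2.222 km²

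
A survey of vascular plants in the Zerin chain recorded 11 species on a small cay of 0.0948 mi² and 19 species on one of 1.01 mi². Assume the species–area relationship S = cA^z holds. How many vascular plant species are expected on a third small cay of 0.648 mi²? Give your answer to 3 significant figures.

17.1

z = ln(19/11) / ln(1.01/0.0948) = 0.5465 / 2.3659 = 0.2310
c = 11 / 0.0948^0.2310 = 11 / 0.5803 = 18.96
S₃ = 18.96 × 0.648^0.2310 = 18.96 × 0.9046 ≈ 17.15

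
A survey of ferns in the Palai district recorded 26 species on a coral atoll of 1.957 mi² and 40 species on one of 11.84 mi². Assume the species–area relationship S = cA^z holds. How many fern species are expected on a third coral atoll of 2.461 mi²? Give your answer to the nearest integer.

z = ln(40/26) / ln(11.84/1.957) = 0.4308 / 1.8001 = 0.2393
c = 26 / 1.957^0.2393 = 26 / 1.174 = 22.14
S₃ = 22.14 × 2.461^0.2393 = 22.14 × 1.241 ≈ 27.47

27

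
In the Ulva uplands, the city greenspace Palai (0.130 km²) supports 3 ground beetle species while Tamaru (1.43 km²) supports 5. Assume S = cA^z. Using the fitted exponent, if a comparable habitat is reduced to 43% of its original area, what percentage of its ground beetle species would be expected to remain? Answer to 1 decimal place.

83.5%

z = ln(5/3) / ln(1.43/0.13) = 0.5108 / 2.3979 = 0.2130
S_new/S_old = (A_new/A_old)^z = 0.43^0.2130 = exp(0.2130 × -0.8440) = 0.8354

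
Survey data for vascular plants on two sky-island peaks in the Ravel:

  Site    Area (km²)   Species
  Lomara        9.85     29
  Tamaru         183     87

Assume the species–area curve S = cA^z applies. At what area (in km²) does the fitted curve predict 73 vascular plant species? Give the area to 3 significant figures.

115 km²

z = ln(87/29) / ln(183/9.85) = 1.0986 / 2.9220 = 0.3760
c = 29 / 9.85^0.3760 = 29 / 2.363 = 12.27
A = (73/12.27)^(1/0.3760) ⇒ ln A = ln(5.949)/0.3760 = 4.7428
A = e^4.7428 ≈ 114.8 km²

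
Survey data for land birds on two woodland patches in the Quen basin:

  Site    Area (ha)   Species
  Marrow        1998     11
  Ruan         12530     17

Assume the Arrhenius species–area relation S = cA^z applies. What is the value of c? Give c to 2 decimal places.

z = ln(S₂/S₁) / ln(A₂/A₁) = ln(17/11) / ln(12530/1998) = 0.4353 / 1.8360 = 0.2371
c = S₁ / A₁^z = 11 / 1998^0.2371 = 11 / 6.062 = 1.815

1.81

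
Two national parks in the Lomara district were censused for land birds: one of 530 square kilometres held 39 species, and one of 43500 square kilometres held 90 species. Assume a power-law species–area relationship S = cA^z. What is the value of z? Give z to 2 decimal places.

0.19

Taking logs: ln S = ln c + z ln A, so z = (ln S₂ − ln S₁)/(ln A₂ − ln A₁).
z = ln(90/39) / ln(43500/530) = ln(2.308) / ln(82.08) = 0.8362 / 4.4076 = 0.1897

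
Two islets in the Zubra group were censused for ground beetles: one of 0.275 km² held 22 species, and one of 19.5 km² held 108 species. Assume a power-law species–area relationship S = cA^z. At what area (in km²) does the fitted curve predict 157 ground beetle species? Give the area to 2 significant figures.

z = ln(108/22) / ln(19.5/0.275) = 1.5911 / 4.2614 = 0.3734
c = 22 / 0.275^0.3734 = 22 / 0.6175 = 35.63
A = (157/35.63)^(1/0.3734) ⇒ ln A = ln(4.407)/0.3734 = 3.9724
A = e^3.9724 ≈ 53.11 km²

53 km²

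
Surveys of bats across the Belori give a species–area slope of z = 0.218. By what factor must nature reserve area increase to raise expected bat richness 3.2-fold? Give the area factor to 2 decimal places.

207.59

(A₂/A₁)^0.218 = 3.2, so A₂/A₁ = 3.2^(1/0.218) = 3.2^4.587
ln(A₂/A₁) = ln 3.2 / 0.218 = 1.1632 / 0.218 = 5.3356
A₂/A₁ = e^5.3356 ≈ 207.6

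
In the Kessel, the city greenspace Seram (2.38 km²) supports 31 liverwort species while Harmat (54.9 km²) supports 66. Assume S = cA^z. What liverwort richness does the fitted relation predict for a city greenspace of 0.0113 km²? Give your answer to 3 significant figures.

z = ln(66/31) / ln(54.9/2.38) = 0.7557 / 3.1384 = 0.2408
c = 31 / 2.38^0.2408 = 31 / 1.232 = 25.16
S₃ = 25.16 × 0.0113^0.2408 = 25.16 × 0.3398 ≈ 8.549

8.55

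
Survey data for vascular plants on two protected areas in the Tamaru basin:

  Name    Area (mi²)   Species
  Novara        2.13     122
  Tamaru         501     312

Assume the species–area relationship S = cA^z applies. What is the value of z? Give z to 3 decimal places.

Taking logs: ln S = ln c + z ln A, so z = (ln S₂ − ln S₁)/(ln A₂ − ln A₁).
z = ln(312/122) / ln(501/2.13) = ln(2.557) / ln(235.2) = 0.9390 / 5.4605 = 0.1720

0.172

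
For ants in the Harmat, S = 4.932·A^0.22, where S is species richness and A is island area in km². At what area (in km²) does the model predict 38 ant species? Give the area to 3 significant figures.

38 = 4.932 × A^0.22  ⇒  A^0.22 = 38/4.932 = 7.705
ln A = ln(7.705) / 0.22 = 2.0418 / 0.22 = 9.2811
A = e^9.2811 ≈ 10733 km²

10700 km²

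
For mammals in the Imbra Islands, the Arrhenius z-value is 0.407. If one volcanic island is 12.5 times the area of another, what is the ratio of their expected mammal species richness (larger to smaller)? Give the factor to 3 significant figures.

2.80

S₂/S₁ = (A₂/A₁)^z = 12.5^0.407
ln(S₂/S₁) = 0.407 × ln 12.5 = 0.407 × 2.5257 = 1.0280
S₂/S₁ = e^1.0280 ≈ 2.795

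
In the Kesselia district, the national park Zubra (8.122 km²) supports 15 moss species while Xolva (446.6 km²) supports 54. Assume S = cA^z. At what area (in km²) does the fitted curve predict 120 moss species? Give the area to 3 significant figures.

z = ln(54/15) / ln(446.6/8.122) = 1.2809 / 4.0071 = 0.3197
c = 15 / 8.122^0.3197 = 15 / 1.953 = 7.679
A = (120/7.679)^(1/0.3197) ⇒ ln A = ln(15.63)/0.3197 = 8.5996
A = e^8.5996 ≈ 5429 km²

5430 km²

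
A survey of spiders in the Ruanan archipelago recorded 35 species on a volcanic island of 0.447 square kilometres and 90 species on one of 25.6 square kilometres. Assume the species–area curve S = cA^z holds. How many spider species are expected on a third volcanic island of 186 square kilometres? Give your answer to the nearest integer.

143

z = ln(90/35) / ln(25.6/0.447) = 0.9445 / 4.0478 = 0.2333
c = 35 / 0.447^0.2333 = 35 / 0.8287 = 42.23
S₃ = 42.23 × 186^0.2333 = 42.23 × 3.385 ≈ 143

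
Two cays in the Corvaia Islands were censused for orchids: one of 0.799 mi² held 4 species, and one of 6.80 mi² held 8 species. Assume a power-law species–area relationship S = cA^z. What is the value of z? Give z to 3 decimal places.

Taking logs: ln S = ln c + z ln A, so z = (ln S₂ − ln S₁)/(ln A₂ − ln A₁).
z = ln(8/4) / ln(6.8/0.799) = ln(2) / ln(8.511) = 0.6931 / 2.1413 = 0.3237

0.324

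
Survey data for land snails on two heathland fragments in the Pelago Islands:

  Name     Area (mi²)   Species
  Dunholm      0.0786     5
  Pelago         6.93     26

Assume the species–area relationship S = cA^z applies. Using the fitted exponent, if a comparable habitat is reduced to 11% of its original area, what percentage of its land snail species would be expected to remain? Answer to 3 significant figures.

44.4%

z = ln(26/5) / ln(6.93/0.0786) = 1.6487 / 4.4792 = 0.3681
S_new/S_old = (A_new/A_old)^z = 0.11^0.3681 = exp(0.3681 × -2.2073) = 0.4438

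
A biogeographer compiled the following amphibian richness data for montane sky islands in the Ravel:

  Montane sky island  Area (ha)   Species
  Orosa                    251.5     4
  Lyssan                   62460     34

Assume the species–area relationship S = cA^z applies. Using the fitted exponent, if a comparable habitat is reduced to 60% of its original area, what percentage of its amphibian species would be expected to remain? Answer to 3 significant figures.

z = ln(34/4) / ln(62460/251.5) = 2.1401 / 5.5148 = 0.3881
S_new/S_old = (A_new/A_old)^z = 0.6^0.3881 = exp(0.3881 × -0.5108) = 0.8202

82.0%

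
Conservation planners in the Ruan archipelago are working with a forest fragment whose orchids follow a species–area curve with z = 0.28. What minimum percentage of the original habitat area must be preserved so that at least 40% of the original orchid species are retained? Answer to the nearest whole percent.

Need (A_new/A_old)^0.28 = 0.4, so A_new/A_old = 0.4^(1/0.28) = 0.4^3.571
ln(A_new/A_old) = ln 0.4 / 0.28 = -0.9163 / 0.28 = -3.2725
A_new/A_old = e^-3.2725 ≈ 0.03791

4%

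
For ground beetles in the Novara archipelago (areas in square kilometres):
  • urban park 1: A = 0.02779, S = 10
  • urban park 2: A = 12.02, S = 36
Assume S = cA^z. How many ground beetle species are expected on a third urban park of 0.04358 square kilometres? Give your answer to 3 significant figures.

z = ln(36/10) / ln(12.02/0.02779) = 1.2809 / 6.0697 = 0.2110
c = 10 / 0.02779^0.2110 = 10 / 0.4695 = 21.3
S₃ = 21.3 × 0.04358^0.2110 = 21.3 × 0.5162 ≈ 11

11.0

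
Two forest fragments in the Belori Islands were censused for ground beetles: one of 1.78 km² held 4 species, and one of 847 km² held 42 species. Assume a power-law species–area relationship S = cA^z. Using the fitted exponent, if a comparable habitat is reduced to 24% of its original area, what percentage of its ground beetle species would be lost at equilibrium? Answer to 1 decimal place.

42.0%

z = ln(42/4) / ln(847/1.78) = 2.3514 / 6.1651 = 0.3814
S_new/S_old = (A_new/A_old)^z = 0.24^0.3814 = exp(0.3814 × -1.4271) = 0.5802
Fraction lost = 1 − 0.5802 = 0.4198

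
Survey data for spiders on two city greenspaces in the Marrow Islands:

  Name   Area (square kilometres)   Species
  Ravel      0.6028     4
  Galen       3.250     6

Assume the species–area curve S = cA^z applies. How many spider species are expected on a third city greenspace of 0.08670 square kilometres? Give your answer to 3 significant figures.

2.51

z = ln(6/4) / ln(3.25/0.6028) = 0.4055 / 1.6848 = 0.2407
c = 4 / 0.6028^0.2407 = 4 / 0.8853 = 4.518
S₃ = 4.518 × 0.0867^0.2407 = 4.518 × 0.5552 ≈ 2.508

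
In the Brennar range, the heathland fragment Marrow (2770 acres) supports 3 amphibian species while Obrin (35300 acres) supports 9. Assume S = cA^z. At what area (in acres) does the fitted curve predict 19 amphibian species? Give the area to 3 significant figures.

z = ln(9/3) / ln(35300/2770) = 1.0986 / 2.5450 = 0.4317
c = 3 / 2770^0.4317 = 3 / 30.62 = 0.09797
A = (19/0.09797)^(1/0.4317) ⇒ ln A = ln(193.9)/0.4317 = 12.2026
A = e^12.2026 ≈ 199312 acres

199000 acres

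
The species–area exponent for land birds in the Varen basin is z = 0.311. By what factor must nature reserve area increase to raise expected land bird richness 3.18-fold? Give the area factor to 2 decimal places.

41.26

(A₂/A₁)^0.311 = 3.18, so A₂/A₁ = 3.18^(1/0.311) = 3.18^3.215
ln(A₂/A₁) = ln 3.18 / 0.311 = 1.1569 / 0.311 = 3.7199
A₂/A₁ = e^3.7199 ≈ 41.26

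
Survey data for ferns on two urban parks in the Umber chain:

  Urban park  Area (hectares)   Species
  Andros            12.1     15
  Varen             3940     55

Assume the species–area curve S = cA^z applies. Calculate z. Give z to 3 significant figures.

0.225

Taking logs: ln S = ln c + z ln A, so z = (ln S₂ − ln S₁)/(ln A₂ − ln A₁).
z = ln(55/15) / ln(3940/12.1) = ln(3.667) / ln(325.6) = 1.2993 / 5.7857 = 0.2246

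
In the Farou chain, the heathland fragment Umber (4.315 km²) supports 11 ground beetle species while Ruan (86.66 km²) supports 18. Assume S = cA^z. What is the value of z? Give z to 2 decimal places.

0.16

Taking logs: ln S = ln c + z ln A, so z = (ln S₂ − ln S₁)/(ln A₂ − ln A₁).
z = ln(18/11) / ln(86.66/4.315) = ln(1.636) / ln(20.08) = 0.4925 / 2.9999 = 0.1642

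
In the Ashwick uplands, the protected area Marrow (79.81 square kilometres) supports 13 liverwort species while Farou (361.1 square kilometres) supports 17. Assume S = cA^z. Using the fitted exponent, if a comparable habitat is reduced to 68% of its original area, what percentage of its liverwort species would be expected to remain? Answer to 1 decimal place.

93.4%

z = ln(17/13) / ln(361.1/79.81) = 0.2683 / 1.5095 = 0.1777
S_new/S_old = (A_new/A_old)^z = 0.68^0.1777 = exp(0.1777 × -0.3857) = 0.9338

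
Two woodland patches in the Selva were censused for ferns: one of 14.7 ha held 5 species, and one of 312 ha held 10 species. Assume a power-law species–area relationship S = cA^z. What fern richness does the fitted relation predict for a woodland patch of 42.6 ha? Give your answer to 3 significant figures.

6.37

z = ln(10/5) / ln(312/14.7) = 0.6931 / 3.0552 = 0.2269
c = 5 / 14.7^0.2269 = 5 / 1.84 = 2.717
S₃ = 2.717 × 42.6^0.2269 = 2.717 × 2.342 ≈ 6.365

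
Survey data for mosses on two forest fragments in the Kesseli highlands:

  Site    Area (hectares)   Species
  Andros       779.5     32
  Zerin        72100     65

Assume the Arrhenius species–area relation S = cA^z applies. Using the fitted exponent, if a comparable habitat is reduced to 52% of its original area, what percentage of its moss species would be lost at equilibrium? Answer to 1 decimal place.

z = ln(65/32) / ln(72100/779.5) = 0.7087 / 4.5272 = 0.1565
S_new/S_old = (A_new/A_old)^z = 0.52^0.1565 = exp(0.1565 × -0.6539) = 0.9027
Fraction lost = 1 − 0.9027 = 0.0973

9.7%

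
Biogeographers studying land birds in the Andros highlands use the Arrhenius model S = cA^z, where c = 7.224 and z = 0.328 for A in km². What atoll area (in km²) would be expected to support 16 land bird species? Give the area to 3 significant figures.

16 = 7.224 × A^0.328  ⇒  A^0.328 = 16/7.224 = 2.215
ln A = ln(2.215) / 0.328 = 0.7952 / 0.328 = 2.4243
A = e^2.4243 ≈ 11.29 km²

11.3 km²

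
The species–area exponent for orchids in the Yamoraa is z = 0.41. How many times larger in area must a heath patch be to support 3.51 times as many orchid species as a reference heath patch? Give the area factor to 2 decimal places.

21.38

(A₂/A₁)^0.41 = 3.51, so A₂/A₁ = 3.51^(1/0.41) = 3.51^2.439
ln(A₂/A₁) = ln 3.51 / 0.41 = 1.2556 / 0.41 = 3.0625
A₂/A₁ = e^3.0625 ≈ 21.38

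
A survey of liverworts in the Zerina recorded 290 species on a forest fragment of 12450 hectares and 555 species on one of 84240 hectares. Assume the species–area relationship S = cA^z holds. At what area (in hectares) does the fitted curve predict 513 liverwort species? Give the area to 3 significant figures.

z = ln(555/290) / ln(84240/12450) = 0.6491 / 1.9119 = 0.3395
c = 290 / 12450^0.3395 = 290 / 24.56 = 11.81
A = (513/11.81)^(1/0.3395) ⇒ ln A = ln(43.45)/0.3395 = 11.1096
A = e^11.1096 ≈ 66811 hectares

66800 hectares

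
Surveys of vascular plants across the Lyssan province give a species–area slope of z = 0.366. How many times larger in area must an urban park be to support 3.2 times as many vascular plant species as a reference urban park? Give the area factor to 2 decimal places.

(A₂/A₁)^0.366 = 3.2, so A₂/A₁ = 3.2^(1/0.366) = 3.2^2.732
ln(A₂/A₁) = ln 3.2 / 0.366 = 1.1632 / 0.366 = 3.1780
A₂/A₁ = e^3.1780 ≈ 24

24.00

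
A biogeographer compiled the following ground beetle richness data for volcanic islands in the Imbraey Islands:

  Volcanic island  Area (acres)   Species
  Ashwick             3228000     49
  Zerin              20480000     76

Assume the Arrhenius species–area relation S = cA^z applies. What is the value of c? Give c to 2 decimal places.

1.39

z = ln(S₂/S₁) / ln(A₂/A₁) = ln(76/49) / ln(20480000/3228000) = 0.4389 / 1.8476 = 0.2376
c = S₁ / A₁^z = 49 / 3228000^0.2376 = 49 / 35.18 = 1.393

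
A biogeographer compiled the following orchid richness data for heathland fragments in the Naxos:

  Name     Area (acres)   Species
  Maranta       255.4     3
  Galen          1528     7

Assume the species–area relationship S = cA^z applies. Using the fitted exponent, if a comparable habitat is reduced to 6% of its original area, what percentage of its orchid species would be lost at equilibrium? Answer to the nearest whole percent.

74%

z = ln(7/3) / ln(1528/255.4) = 0.8473 / 1.7889 = 0.4736
S_new/S_old = (A_new/A_old)^z = 0.06^0.4736 = exp(0.4736 × -2.8134) = 0.2638
Fraction lost = 1 − 0.2638 = 0.7362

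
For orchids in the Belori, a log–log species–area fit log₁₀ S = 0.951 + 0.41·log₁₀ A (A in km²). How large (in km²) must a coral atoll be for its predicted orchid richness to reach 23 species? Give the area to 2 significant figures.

23 = 8.933 × A^0.41  ⇒  A^0.41 = 23/8.933 = 2.575
ln A = ln(2.575) / 0.41 = 0.9457 / 0.41 = 2.3067
A = e^2.3067 ≈ 10.04 km²

10 km²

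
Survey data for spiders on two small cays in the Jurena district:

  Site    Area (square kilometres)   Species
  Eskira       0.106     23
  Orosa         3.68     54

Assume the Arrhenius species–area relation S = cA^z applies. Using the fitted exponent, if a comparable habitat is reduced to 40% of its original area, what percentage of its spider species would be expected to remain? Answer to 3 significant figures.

z = ln(54/23) / ln(3.68/0.106) = 0.8535 / 3.5472 = 0.2406
S_new/S_old = (A_new/A_old)^z = 0.4^0.2406 = exp(0.2406 × -0.9163) = 0.8021

80.2%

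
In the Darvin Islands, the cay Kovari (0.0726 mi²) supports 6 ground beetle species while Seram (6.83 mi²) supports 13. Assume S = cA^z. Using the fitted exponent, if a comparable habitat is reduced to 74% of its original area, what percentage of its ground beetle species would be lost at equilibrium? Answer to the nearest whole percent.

z = ln(13/6) / ln(6.83/0.0726) = 0.7732 / 4.5441 = 0.1702
S_new/S_old = (A_new/A_old)^z = 0.74^0.1702 = exp(0.1702 × -0.3011) = 0.9501
Fraction lost = 1 − 0.9501 = 0.04994

5%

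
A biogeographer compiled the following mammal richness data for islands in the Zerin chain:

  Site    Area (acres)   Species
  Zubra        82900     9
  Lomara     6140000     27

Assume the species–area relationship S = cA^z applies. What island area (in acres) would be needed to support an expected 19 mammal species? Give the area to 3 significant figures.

1550000 acres

z = ln(27/9) / ln(6140000/82900) = 1.0986 / 4.3049 = 0.2552
c = 9 / 82900^0.2552 = 9 / 18 = 0.5001
A = (19/0.5001)^(1/0.2552) ⇒ ln A = ln(37.99)/0.2552 = 14.2534
A = e^14.2534 ≈ 1549391 acres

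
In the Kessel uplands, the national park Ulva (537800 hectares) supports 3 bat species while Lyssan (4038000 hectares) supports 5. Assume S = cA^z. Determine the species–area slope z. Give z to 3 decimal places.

Taking logs: ln S = ln c + z ln A, so z = (ln S₂ − ln S₁)/(ln A₂ − ln A₁).
z = ln(5/3) / ln(4038000/537800) = ln(1.667) / ln(7.508) = 0.5108 / 2.0160 = 0.2534

0.253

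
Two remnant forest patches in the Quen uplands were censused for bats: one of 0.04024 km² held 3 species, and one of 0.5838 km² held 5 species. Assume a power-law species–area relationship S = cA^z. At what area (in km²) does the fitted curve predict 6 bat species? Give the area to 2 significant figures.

1.5 km²

z = ln(5/3) / ln(0.5838/0.04024) = 0.5108 / 2.6747 = 0.1910
c = 3 / 0.04024^0.1910 = 3 / 0.5414 = 5.541
A = (6/5.541)^(1/0.1910) ⇒ ln A = ln(1.083)/0.1910 = 0.4164
A = e^0.4164 ≈ 1.517 km²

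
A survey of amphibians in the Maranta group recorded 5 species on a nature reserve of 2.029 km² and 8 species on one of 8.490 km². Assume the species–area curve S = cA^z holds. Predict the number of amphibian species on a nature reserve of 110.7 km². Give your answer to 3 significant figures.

18.6

z = ln(8/5) / ln(8.49/2.029) = 0.4700 / 1.4313 = 0.3284
c = 5 / 2.029^0.3284 = 5 / 1.262 = 3.963
S₃ = 3.963 × 110.7^0.3284 = 3.963 × 4.691 ≈ 18.59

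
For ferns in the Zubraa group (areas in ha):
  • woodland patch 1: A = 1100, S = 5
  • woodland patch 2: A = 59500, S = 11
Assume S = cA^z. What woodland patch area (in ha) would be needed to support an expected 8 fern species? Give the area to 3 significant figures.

11900 ha

z = ln(11/5) / ln(59500/1100) = 0.7885 / 3.9907 = 0.1976
c = 5 / 1100^0.1976 = 5 / 3.989 = 1.253
A = (8/1.253)^(1/0.1976) ⇒ ln A = ln(6.383)/0.1976 = 9.3819
A = e^9.3819 ≈ 11872 ha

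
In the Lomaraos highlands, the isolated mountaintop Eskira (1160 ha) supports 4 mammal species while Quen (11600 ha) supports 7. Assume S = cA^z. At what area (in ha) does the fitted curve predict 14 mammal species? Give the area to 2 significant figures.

z = ln(7/4) / ln(11600/1160) = 0.5596 / 2.3026 = 0.2430
c = 4 / 1160^0.2430 = 4 / 5.556 = 0.7199
A = (14/0.7199)^(1/0.2430) ⇒ ln A = ln(19.45)/0.2430 = 12.2108
A = e^12.2108 ≈ 200942 ha

200000 ha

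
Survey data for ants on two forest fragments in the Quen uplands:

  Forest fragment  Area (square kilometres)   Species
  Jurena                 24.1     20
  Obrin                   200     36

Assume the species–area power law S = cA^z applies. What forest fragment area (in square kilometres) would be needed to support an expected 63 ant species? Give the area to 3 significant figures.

z = ln(36/20) / ln(200/24.1) = 0.5878 / 2.1161 = 0.2778
c = 20 / 24.1^0.2778 = 20 / 2.42 = 8.263
A = (63/8.263)^(1/0.2778) ⇒ ln A = ln(7.624)/0.2778 = 7.3130
A = e^7.3130 ≈ 1500 square kilometres

1500 square kilometres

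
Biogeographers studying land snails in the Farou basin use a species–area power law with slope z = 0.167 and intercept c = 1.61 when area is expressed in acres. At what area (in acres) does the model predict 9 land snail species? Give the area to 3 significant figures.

29900 acres

9 = 1.61 × A^0.167  ⇒  A^0.167 = 9/1.61 = 5.59
ln A = ln(5.59) / 0.167 = 1.7210 / 0.167 = 10.3053
A = e^10.3053 ≈ 29892 acres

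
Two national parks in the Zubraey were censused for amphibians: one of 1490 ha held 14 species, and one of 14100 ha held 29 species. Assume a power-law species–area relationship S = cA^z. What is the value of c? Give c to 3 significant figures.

z = ln(S₂/S₁) / ln(A₂/A₁) = ln(29/14) / ln(14100/1490) = 0.7282 / 2.2474 = 0.3240
c = S₁ / A₁^z = 14 / 1490^0.3240 = 14 / 10.67 = 1.312

1.31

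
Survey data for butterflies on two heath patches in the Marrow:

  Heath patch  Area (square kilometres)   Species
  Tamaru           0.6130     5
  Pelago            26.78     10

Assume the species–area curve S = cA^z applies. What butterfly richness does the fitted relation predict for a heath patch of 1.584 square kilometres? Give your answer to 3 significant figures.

z = ln(10/5) / ln(26.78/0.613) = 0.6931 / 3.7770 = 0.1835
c = 5 / 0.613^0.1835 = 5 / 0.9141 = 5.47
S₃ = 5.47 × 1.584^0.1835 = 5.47 × 1.088 ≈ 5.952

5.95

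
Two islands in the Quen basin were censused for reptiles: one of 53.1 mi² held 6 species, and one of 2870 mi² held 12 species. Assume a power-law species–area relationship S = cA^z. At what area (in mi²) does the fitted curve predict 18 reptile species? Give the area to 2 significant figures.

z = ln(12/6) / ln(2870/53.1) = 0.6931 / 3.9899 = 0.1737
c = 6 / 53.1^0.1737 = 6 / 1.994 = 3.009
A = (18/3.009)^(1/0.1737) ⇒ ln A = ln(5.982)/0.1737 = 10.2960
A = e^10.2960 ≈ 29614 mi²

30000 mi²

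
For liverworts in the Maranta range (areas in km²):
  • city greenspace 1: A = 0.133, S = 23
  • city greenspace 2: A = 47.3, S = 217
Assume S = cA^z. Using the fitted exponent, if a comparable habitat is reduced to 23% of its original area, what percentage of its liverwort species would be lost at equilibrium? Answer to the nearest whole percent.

z = ln(217/23) / ln(47.3/0.133) = 2.2444 / 5.8739 = 0.3821
S_new/S_old = (A_new/A_old)^z = 0.23^0.3821 = exp(0.3821 × -1.4697) = 0.5703
Fraction lost = 1 − 0.5703 = 0.4297

43%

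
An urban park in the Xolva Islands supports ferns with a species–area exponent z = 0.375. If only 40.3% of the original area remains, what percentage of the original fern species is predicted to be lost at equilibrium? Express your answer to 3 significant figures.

28.9%

S_new/S_old = (A_new/A_old)^z = 0.403^0.375
= exp(0.375 × ln 0.403) = exp(0.375 × -0.9088) = exp(-0.3408) ≈ 0.7112
Fraction lost = 1 − 0.7112 = 0.2888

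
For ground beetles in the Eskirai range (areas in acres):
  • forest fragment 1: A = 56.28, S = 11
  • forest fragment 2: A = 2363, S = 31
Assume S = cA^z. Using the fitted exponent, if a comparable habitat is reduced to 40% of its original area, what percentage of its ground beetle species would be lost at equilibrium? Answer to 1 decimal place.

z = ln(31/11) / ln(2363/56.28) = 1.0361 / 3.7373 = 0.2772
S_new/S_old = (A_new/A_old)^z = 0.4^0.2772 = exp(0.2772 × -0.9163) = 0.7757
Fraction lost = 1 − 0.7757 = 0.2243

22.4%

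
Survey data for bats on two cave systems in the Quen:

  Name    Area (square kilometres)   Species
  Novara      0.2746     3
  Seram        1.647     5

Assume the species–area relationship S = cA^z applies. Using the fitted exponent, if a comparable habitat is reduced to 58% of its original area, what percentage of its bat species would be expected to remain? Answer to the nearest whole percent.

z = ln(5/3) / ln(1.647/0.2746) = 0.5108 / 1.7914 = 0.2852
S_new/S_old = (A_new/A_old)^z = 0.58^0.2852 = exp(0.2852 × -0.5447) = 0.8561

86%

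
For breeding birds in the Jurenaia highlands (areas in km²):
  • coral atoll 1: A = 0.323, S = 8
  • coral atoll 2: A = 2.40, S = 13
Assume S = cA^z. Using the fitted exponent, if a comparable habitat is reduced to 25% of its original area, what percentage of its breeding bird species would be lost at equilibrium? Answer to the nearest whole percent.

29%

z = ln(13/8) / ln(2.4/0.323) = 0.4855 / 2.0056 = 0.2421
S_new/S_old = (A_new/A_old)^z = 0.25^0.2421 = exp(0.2421 × -1.3863) = 0.7149
Fraction lost = 1 − 0.7149 = 0.2851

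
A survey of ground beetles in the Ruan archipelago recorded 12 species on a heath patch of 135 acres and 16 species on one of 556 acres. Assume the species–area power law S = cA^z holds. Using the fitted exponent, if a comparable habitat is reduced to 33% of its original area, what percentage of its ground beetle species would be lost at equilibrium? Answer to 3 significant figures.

20.2%

z = ln(16/12) / ln(556/135) = 0.2877 / 1.4155 = 0.2032
S_new/S_old = (A_new/A_old)^z = 0.33^0.2032 = exp(0.2032 × -1.1087) = 0.7983
Fraction lost = 1 − 0.7983 = 0.2017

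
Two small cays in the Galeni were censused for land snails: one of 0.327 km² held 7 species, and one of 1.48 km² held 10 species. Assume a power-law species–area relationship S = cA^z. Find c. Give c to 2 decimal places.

z = ln(S₂/S₁) / ln(A₂/A₁) = ln(10/7) / ln(1.48/0.327) = 0.3567 / 1.5098 = 0.2362
c = S₁ / A₁^z = 7 / 0.327^0.2362 = 7 / 0.7679 = 9.115

9.12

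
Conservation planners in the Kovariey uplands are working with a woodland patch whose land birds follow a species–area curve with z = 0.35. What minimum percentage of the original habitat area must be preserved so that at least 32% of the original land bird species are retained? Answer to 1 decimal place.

Need (A_new/A_old)^0.35 = 0.32, so A_new/A_old = 0.32^(1/0.35) = 0.32^2.857
ln(A_new/A_old) = ln 0.32 / 0.35 = -1.1394 / 0.35 = -3.2555
A_new/A_old = e^-3.2555 ≈ 0.03856

3.9%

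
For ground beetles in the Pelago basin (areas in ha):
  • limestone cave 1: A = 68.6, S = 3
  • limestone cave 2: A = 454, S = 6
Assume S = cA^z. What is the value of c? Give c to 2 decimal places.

0.64

z = ln(S₂/S₁) / ln(A₂/A₁) = ln(6/3) / ln(454/68.6) = 0.6931 / 1.8898 = 0.3668
c = S₁ / A₁^z = 3 / 68.6^0.3668 = 3 / 4.716 = 0.6362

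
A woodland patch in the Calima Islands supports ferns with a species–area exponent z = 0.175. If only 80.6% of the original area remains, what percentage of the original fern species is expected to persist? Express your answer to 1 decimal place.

S_new/S_old = (A_new/A_old)^z = 0.806^0.175
= exp(0.175 × ln 0.806) = exp(0.175 × -0.2157) = exp(-0.0377) ≈ 0.963

96.3%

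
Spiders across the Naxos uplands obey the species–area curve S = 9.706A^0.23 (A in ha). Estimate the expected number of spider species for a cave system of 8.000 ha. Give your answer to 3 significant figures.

15.7

S = 9.706 × 8^0.23 = 9.706 × 1.613 ≈ 15.66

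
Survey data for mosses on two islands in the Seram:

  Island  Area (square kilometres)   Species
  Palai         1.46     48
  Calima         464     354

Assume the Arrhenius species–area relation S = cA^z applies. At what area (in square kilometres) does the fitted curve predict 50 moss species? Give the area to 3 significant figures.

1.64 square kilometres

z = ln(354/48) / ln(464/1.46) = 1.9981 / 5.7614 = 0.3468
c = 48 / 1.46^0.3468 = 48 / 1.14 = 42.1
A = (50/42.1)^(1/0.3468) ⇒ ln A = ln(1.188)/0.3468 = 0.4961
A = e^0.4961 ≈ 1.642 square kilometres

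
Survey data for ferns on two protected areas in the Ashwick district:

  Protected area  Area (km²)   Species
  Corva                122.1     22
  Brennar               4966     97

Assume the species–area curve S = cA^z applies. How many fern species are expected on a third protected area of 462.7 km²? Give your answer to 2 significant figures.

z = ln(97/22) / ln(4966/122.1) = 1.4837 / 3.7055 = 0.4004
c = 22 / 122.1^0.4004 = 22 / 6.847 = 3.213
S₃ = 3.213 × 462.7^0.4004 = 3.213 × 11.67 ≈ 37.5

38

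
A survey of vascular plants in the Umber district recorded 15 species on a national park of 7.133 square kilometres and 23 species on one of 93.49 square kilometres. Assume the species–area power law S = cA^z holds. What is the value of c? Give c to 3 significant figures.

10.8

z = ln(S₂/S₁) / ln(A₂/A₁) = ln(23/15) / ln(93.49/7.133) = 0.4274 / 2.5731 = 0.1661
c = S₁ / A₁^z = 15 / 7.133^0.1661 = 15 / 1.386 = 10.82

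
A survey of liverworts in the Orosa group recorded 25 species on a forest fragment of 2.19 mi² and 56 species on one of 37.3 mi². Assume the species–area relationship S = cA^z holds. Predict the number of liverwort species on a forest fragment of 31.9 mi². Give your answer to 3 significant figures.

53.6

z = ln(56/25) / ln(37.3/2.19) = 0.8065 / 2.8351 = 0.2845
c = 25 / 2.19^0.2845 = 25 / 1.25 = 20
S₃ = 20 × 31.9^0.2845 = 20 × 2.678 ≈ 53.56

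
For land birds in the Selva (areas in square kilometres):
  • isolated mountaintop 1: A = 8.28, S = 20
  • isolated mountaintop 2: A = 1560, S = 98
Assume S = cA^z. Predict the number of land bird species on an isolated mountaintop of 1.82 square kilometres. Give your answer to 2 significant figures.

13

z = ln(98/20) / ln(1560/8.28) = 1.5892 / 5.2386 = 0.3034
c = 20 / 8.28^0.3034 = 20 / 1.899 = 10.53
S₃ = 10.53 × 1.82^0.3034 = 10.53 × 1.199 ≈ 12.63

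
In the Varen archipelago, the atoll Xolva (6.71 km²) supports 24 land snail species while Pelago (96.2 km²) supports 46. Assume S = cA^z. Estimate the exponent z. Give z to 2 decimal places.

0.24

Taking logs: ln S = ln c + z ln A, so z = (ln S₂ − ln S₁)/(ln A₂ − ln A₁).
z = ln(46/24) / ln(96.2/6.71) = ln(1.917) / ln(14.34) = 0.6506 / 2.6628 = 0.2443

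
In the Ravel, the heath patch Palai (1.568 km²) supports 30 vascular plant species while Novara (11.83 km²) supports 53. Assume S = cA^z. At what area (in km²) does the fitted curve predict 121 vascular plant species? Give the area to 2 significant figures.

z = ln(53/30) / ln(11.83/1.568) = 0.5691 / 2.0208 = 0.2816
c = 30 / 1.568^0.2816 = 30 / 1.135 = 26.43
A = (121/26.43)^(1/0.2816) ⇒ ln A = ln(4.578)/0.2816 = 5.4020
A = e^5.4020 ≈ 221.8 km²

220 km²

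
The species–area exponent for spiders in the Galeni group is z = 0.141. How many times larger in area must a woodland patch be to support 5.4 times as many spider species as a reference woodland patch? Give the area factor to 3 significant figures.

156000

(A₂/A₁)^0.141 = 5.4, so A₂/A₁ = 5.4^(1/0.141) = 5.4^7.092
ln(A₂/A₁) = ln 5.4 / 0.141 = 1.6864 / 0.141 = 11.9603
A₂/A₁ = e^11.9603 ≈ 156416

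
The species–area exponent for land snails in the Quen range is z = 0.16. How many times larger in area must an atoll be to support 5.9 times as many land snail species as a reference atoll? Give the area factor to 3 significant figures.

65700

(A₂/A₁)^0.16 = 5.9, so A₂/A₁ = 5.9^(1/0.16) = 5.9^6.25
ln(A₂/A₁) = ln 5.9 / 0.16 = 1.7750 / 0.16 = 11.0935
A₂/A₁ = e^11.0935 ≈ 65739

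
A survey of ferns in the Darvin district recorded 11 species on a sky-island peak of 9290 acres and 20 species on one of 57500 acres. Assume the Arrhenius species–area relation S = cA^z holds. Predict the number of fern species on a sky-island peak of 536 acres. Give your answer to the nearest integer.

z = ln(20/11) / ln(57500/9290) = 0.5978 / 1.8228 = 0.3280
c = 11 / 9290^0.3280 = 11 / 20.02 = 0.5495
S₃ = 0.5495 × 536^0.3280 = 0.5495 × 7.854 ≈ 4.316

4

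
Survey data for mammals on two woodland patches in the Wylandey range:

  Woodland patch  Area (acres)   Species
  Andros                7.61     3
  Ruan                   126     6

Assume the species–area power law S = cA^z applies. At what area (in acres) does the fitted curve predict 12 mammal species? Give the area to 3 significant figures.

2090 acres

z = ln(6/3) / ln(126/7.61) = 0.6931 / 2.8068 = 0.2470
c = 3 / 7.61^0.2470 = 3 / 1.651 = 1.817
A = (12/1.817)^(1/0.2470) ⇒ ln A = ln(6.603)/0.2470 = 7.6431
A = e^7.6431 ≈ 2086 acres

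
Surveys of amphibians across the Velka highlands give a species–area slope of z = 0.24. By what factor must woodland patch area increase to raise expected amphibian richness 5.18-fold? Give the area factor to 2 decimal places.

(A₂/A₁)^0.24 = 5.18, so A₂/A₁ = 5.18^(1/0.24) = 5.18^4.167
ln(A₂/A₁) = ln 5.18 / 0.24 = 1.6448 / 0.24 = 6.8534
A₂/A₁ = e^6.8534 ≈ 947.1

947.05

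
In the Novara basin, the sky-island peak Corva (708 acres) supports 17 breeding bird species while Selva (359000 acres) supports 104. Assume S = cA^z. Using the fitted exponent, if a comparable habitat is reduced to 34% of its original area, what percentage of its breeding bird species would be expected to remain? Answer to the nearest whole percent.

z = ln(104/17) / ln(359000/708) = 1.8112 / 6.2286 = 0.2908
S_new/S_old = (A_new/A_old)^z = 0.34^0.2908 = exp(0.2908 × -1.0788) = 0.7307

73%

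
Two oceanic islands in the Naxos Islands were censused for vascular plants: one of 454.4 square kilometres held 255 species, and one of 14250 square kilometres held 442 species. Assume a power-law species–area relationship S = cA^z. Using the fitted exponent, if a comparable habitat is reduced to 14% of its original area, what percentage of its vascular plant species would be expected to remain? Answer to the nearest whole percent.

73%

z = ln(442/255) / ln(14250/454.4) = 0.5500 / 3.4455 = 0.1596
S_new/S_old = (A_new/A_old)^z = 0.14^0.1596 = exp(0.1596 × -1.9661) = 0.7306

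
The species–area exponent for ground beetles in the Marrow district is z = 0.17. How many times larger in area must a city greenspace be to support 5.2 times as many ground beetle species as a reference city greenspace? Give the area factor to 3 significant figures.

16300

(A₂/A₁)^0.17 = 5.2, so A₂/A₁ = 5.2^(1/0.17) = 5.2^5.882
ln(A₂/A₁) = ln 5.2 / 0.17 = 1.6487 / 0.17 = 9.6980
A₂/A₁ = e^9.6980 ≈ 16285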